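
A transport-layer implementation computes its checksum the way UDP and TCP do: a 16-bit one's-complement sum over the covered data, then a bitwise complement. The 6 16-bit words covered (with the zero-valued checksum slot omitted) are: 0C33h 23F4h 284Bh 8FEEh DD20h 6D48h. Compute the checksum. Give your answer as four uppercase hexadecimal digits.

One's-complement addition (fold any carry out of bit 15 back into bit 0):
  0x0C33 + 0x23F4 = 0x03027
  0x3027 + 0x284B = 0x05872
  0x5872 + 0x8FEE = 0x0E860
  0xE860 + 0xDD20 = 0x1C580 → wrap carry → 0xC581
  0xC581 + 0x6D48 = 0x132C9 → wrap carry → 0x32CA
One's-complement sum = 0x32CA.
Checksum = ~0x32CA & 0xFFFF = 0xCD35.

CD35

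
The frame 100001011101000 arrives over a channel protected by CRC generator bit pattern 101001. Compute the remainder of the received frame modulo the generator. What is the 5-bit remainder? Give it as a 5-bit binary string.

00000

Modulo-2 division of 100001011101000 by 101001:
  pos 0: 100001 XOR 101001 = 001000
  pos 2: 100001 XOR 101001 = 001000
  pos 4: 100011 XOR 101001 = 001010
  pos 6: 101001 XOR 101001 = 000000
Remainder = 00000 (zero — the frame passes the CRC check).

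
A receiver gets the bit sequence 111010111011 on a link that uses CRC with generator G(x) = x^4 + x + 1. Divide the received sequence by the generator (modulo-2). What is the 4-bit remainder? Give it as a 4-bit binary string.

0110

Modulo-2 division of 111010111011 by 10011:
  pos 0: 11101 XOR 10011 = 01110
  pos 1: 11100 XOR 10011 = 01111
  pos 2: 11111 XOR 10011 = 01100
  pos 3: 11001 XOR 10011 = 01010
  pos 4: 10101 XOR 10011 = 00110
  pos 6: 11001 XOR 10011 = 01010
  pos 7: 10101 XOR 10011 = 00110
Remainder = 0110 (nonzero — an error is detected).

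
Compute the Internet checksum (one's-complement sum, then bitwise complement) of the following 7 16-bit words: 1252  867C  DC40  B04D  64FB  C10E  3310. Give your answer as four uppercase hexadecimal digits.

8188

One's-complement addition (fold any carry out of bit 15 back into bit 0):
  0x1252 + 0x867C = 0x098CE
  0x98CE + 0xDC40 = 0x1750E → wrap carry → 0x750F
  0x750F + 0xB04D = 0x1255C → wrap carry → 0x255D
  0x255D + 0x64FB = 0x08A58
  0x8A58 + 0xC10E = 0x14B66 → wrap carry → 0x4B67
  0x4B67 + 0x3310 = 0x07E77
One's-complement sum = 0x7E77.
Checksum = ~0x7E77 & 0xFFFF = 0x8188.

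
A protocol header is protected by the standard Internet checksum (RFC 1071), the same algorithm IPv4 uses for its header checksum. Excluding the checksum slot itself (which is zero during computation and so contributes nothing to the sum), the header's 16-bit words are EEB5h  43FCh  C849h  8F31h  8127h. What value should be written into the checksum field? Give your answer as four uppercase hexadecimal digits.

One's-complement addition (fold any carry out of bit 15 back into bit 0):
  0xEEB5 + 0x43FC = 0x132B1 → wrap carry → 0x32B2
  0x32B2 + 0xC849 = 0x0FAFB
  0xFAFB + 0x8F31 = 0x18A2C → wrap carry → 0x8A2D
  0x8A2D + 0x8127 = 0x10B54 → wrap carry → 0x0B55
One's-complement sum = 0x0B55.
Checksum = ~0x0B55 & 0xFFFF = 0xF4AA.

F4AA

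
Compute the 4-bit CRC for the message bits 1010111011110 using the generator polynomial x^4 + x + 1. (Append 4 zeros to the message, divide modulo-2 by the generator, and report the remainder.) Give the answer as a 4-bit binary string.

1001

Append 4 zeros: 10101110111100000. Divide by 10011 (XOR where the leading bit is 1):
  pos 0: 10101 XOR 10011 = 00110
  pos 2: 11011 XOR 10011 = 01000
  pos 3: 10000 XOR 10011 = 00011
  pos 6: 11111 XOR 10011 = 01100
  pos 7: 11001 XOR 10011 = 01010
  pos 8: 10100 XOR 10011 = 00111
  pos 10: 11100 XOR 10011 = 01111
  pos 11: 11110 XOR 10011 = 01101
  pos 12: 11010 XOR 10011 = 01001
Remainder (last 4 bits) = 1001. This is the CRC / FCS.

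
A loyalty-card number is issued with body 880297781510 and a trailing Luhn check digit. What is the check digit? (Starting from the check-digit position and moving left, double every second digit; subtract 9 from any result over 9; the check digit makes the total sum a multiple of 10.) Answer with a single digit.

Partial digits right→left: 0 1 5 1 8 7 7 9 2 0 8 8
Double every second digit counting from the check-digit position (so the 1st, 3rd, 5th, ... of the partial from the right).
  doubled (with −9 where >9): 0 1 7 5 4 7 → sum 24
  kept as-is: 1 1 7 9 0 8 → sum 26
Total = 24 + 26 = 50.
Check digit = (10 − (50 mod 10)) mod 10 = 0.

0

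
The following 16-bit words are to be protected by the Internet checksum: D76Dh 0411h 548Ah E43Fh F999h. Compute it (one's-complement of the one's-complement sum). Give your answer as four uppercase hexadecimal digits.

F21C

One's-complement addition (fold any carry out of bit 15 back into bit 0):
  0xD76D + 0x0411 = 0x0DB7E
  0xDB7E + 0x548A = 0x13008 → wrap carry → 0x3009
  0x3009 + 0xE43F = 0x11448 → wrap carry → 0x1449
  0x1449 + 0xF999 = 0x10DE2 → wrap carry → 0x0DE3
One's-complement sum = 0x0DE3.
Checksum = ~0x0DE3 & 0xFFFF = 0xF21C.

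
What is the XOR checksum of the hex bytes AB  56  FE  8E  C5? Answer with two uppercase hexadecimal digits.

48

XOR the bytes together:
  start with 0xAB
  0xAB ⊕ 0x56 = 0xFD
  0xFD ⊕ 0xFE = 0x03
  0x03 ⊕ 0x8E = 0x8D
  0x8D ⊕ 0xC5 = 0x48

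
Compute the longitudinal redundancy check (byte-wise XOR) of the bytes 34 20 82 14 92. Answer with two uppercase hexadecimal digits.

XOR the bytes together:
  start with 0x34
  0x34 ⊕ 0x20 = 0x14
  0x14 ⊕ 0x82 = 0x96
  0x96 ⊕ 0x14 = 0x82
  0x82 ⊕ 0x92 = 0x10

10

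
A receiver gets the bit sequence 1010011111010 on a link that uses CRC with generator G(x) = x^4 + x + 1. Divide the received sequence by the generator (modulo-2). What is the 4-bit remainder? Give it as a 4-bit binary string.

0000

Modulo-2 division of 1010011111010 by 10011:
  pos 0: 10100 XOR 10011 = 00111
  pos 2: 11111 XOR 10011 = 01100
  pos 3: 11001 XOR 10011 = 01010
  pos 4: 10101 XOR 10011 = 00110
  pos 6: 11010 XOR 10011 = 01001
  pos 7: 10011 XOR 10011 = 00000
Remainder = 0000 (zero — the frame passes the CRC check).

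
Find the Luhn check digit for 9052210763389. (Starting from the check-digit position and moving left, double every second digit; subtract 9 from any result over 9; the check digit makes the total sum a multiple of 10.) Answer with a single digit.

Partial digits right→left: 9 8 3 3 6 7 0 1 2 2 5 0 9
Double every second digit counting from the check-digit position (so the 1st, 3rd, 5th, ... of the partial from the right).
  doubled (with −9 where >9): 9 6 3 0 4 1 9 → sum 32
  kept as-is: 8 3 7 1 2 0 → sum 21
Total = 32 + 21 = 53.
Check digit = (10 − (53 mod 10)) mod 10 = 7.

7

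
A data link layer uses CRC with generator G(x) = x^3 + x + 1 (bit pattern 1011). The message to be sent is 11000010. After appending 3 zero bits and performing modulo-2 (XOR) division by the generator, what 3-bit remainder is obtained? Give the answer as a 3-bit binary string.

001

Append 3 zeros: 11000010000. Divide by 1011 (XOR where the leading bit is 1):
  pos 0: 1100 XOR 1011 = 0111
  pos 1: 1110 XOR 1011 = 0101
  pos 2: 1010 XOR 1011 = 0001
  pos 5: 1100 XOR 1011 = 0111
  pos 6: 1110 XOR 1011 = 0101
  pos 7: 1010 XOR 1011 = 0001
Remainder (last 3 bits) = 001. This is the CRC / FCS.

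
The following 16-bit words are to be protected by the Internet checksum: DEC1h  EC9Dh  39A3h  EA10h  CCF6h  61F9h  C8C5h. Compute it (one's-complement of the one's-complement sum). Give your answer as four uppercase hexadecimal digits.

1936

One's-complement addition (fold any carry out of bit 15 back into bit 0):
  0xDEC1 + 0xEC9D = 0x1CB5E → wrap carry → 0xCB5F
  0xCB5F + 0x39A3 = 0x10502 → wrap carry → 0x0503
  0x0503 + 0xEA10 = 0x0EF13
  0xEF13 + 0xCCF6 = 0x1BC09 → wrap carry → 0xBC0A
  0xBC0A + 0x61F9 = 0x11E03 → wrap carry → 0x1E04
  0x1E04 + 0xC8C5 = 0x0E6C9
One's-complement sum = 0xE6C9.
Checksum = ~0xE6C9 & 0xFFFF = 0x1936.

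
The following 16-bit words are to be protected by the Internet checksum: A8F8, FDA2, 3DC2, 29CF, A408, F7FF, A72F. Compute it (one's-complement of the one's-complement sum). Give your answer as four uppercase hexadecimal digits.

AE9A

One's-complement addition (fold any carry out of bit 15 back into bit 0):
  0xA8F8 + 0xFDA2 = 0x1A69A → wrap carry → 0xA69B
  0xA69B + 0x3DC2 = 0x0E45D
  0xE45D + 0x29CF = 0x10E2C → wrap carry → 0x0E2D
  0x0E2D + 0xA408 = 0x0B235
  0xB235 + 0xF7FF = 0x1AA34 → wrap carry → 0xAA35
  0xAA35 + 0xA72F = 0x15164 → wrap carry → 0x5165
One's-complement sum = 0x5165.
Checksum = ~0x5165 & 0xFFFF = 0xAE9A.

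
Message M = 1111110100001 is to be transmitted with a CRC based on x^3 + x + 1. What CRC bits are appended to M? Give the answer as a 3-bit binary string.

Append 3 zeros: 1111110100001000. Divide by 1011 (XOR where the leading bit is 1):
  pos 0: 1111 XOR 1011 = 0100
  pos 1: 1001 XOR 1011 = 0010
  pos 3: 1010 XOR 1011 = 0001
  pos 6: 1100 XOR 1011 = 0111
  pos 7: 1110 XOR 1011 = 0101
  pos 8: 1010 XOR 1011 = 0001
  pos 11: 1100 XOR 1011 = 0111
  pos 12: 1110 XOR 1011 = 0101
Remainder (last 3 bits) = 101. This is the CRC / FCS.

101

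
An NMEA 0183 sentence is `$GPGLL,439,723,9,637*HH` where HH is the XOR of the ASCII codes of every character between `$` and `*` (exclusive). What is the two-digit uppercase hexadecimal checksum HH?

XOR the ASCII codes of the payload characters:
  'G' = 0x47 → acc = 0x47
  'P' = 0x50 → acc = 0x17
  'G' = 0x47 → acc = 0x50
  'L' = 0x4C → acc = 0x1C
  'L' = 0x4C → acc = 0x50
  ',' = 0x2C → acc = 0x7C
  '4' = 0x34 → acc = 0x48
  '3' = 0x33 → acc = 0x7B
  '9' = 0x39 → acc = 0x42
  ',' = 0x2C → acc = 0x6E
  '7' = 0x37 → acc = 0x59
  '2' = 0x32 → acc = 0x6B
  '3' = 0x33 → acc = 0x58
  ',' = 0x2C → acc = 0x74
  '9' = 0x39 → acc = 0x4D
  ',' = 0x2C → acc = 0x61
  '6' = 0x36 → acc = 0x57
  '3' = 0x33 → acc = 0x64
  '7' = 0x37 → acc = 0x53
Checksum = 0x53.

53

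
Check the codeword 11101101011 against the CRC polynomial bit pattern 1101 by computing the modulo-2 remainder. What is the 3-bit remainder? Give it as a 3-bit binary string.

000

Modulo-2 division of 11101101011 by 1101:
  pos 0: 1110 XOR 1101 = 0011
  pos 2: 1111 XOR 1101 = 0010
  pos 4: 1001 XOR 1101 = 0100
  pos 5: 1000 XOR 1101 = 0101
  pos 6: 1011 XOR 1101 = 0110
  pos 7: 1101 XOR 1101 = 0000
Remainder = 000 (zero — the frame passes the CRC check).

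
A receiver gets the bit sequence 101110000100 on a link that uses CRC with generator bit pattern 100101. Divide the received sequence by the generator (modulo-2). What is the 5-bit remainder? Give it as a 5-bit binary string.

00000

Modulo-2 division of 101110000100 by 100101:
  pos 0: 101110 XOR 100101 = 001011
  pos 2: 101100 XOR 100101 = 001001
  pos 4: 100101 XOR 100101 = 000000
Remainder = 00000 (zero — the frame passes the CRC check).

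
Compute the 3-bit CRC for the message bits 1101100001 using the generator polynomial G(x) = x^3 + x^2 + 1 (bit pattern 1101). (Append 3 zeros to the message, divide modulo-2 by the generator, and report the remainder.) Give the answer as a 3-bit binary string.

111

Append 3 zeros: 1101100001000. Divide by 1101 (XOR where the leading bit is 1):
  pos 0: 1101 XOR 1101 = 0000
  pos 4: 1000 XOR 1101 = 0101
  pos 5: 1010 XOR 1101 = 0111
  pos 6: 1111 XOR 1101 = 0010
  pos 8: 1000 XOR 1101 = 0101
  pos 9: 1010 XOR 1101 = 0111
Remainder (last 3 bits) = 111. This is the CRC / FCS.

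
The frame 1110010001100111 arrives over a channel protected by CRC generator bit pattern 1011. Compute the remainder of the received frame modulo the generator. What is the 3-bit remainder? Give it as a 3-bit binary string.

Modulo-2 division of 1110010001100111 by 1011:
  pos 0: 1110 XOR 1011 = 0101
  pos 1: 1010 XOR 1011 = 0001
  pos 4: 1100 XOR 1011 = 0111
  pos 5: 1110 XOR 1011 = 0101
  pos 6: 1011 XOR 1011 = 0000
  pos 10: 1001 XOR 1011 = 0010
  pos 12: 1011 XOR 1011 = 0000
Remainder = 000 (zero — the frame passes the CRC check).

000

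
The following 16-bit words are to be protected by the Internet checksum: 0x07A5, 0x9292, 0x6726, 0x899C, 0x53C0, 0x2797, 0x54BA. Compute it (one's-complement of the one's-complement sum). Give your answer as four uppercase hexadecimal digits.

One's-complement addition (fold any carry out of bit 15 back into bit 0):
  0x07A5 + 0x9292 = 0x09A37
  0x9A37 + 0x6726 = 0x1015D → wrap carry → 0x015E
  0x015E + 0x899C = 0x08AFA
  0x8AFA + 0x53C0 = 0x0DEBA
  0xDEBA + 0x2797 = 0x10651 → wrap carry → 0x0652
  0x0652 + 0x54BA = 0x05B0C
One's-complement sum = 0x5B0C.
Checksum = ~0x5B0C & 0xFFFF = 0xA4F3.

A4F3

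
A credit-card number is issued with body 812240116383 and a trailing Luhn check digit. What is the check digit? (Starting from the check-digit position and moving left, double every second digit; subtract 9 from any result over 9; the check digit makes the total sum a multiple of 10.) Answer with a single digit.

1

Partial digits right→left: 3 8 3 6 1 1 0 4 2 2 1 8
Double every second digit counting from the check-digit position (so the 1st, 3rd, 5th, ... of the partial from the right).
  doubled (with −9 where >9): 6 6 2 0 4 2 → sum 20
  kept as-is: 8 6 1 4 2 8 → sum 29
Total = 20 + 29 = 49.
Check digit = (10 − (49 mod 10)) mod 10 = 1.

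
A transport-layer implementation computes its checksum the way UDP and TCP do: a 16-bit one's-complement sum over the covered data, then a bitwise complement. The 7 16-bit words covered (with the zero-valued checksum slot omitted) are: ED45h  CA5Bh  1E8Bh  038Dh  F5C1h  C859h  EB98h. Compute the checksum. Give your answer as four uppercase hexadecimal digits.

7C91

One's-complement addition (fold any carry out of bit 15 back into bit 0):
  0xED45 + 0xCA5B = 0x1B7A0 → wrap carry → 0xB7A1
  0xB7A1 + 0x1E8B = 0x0D62C
  0xD62C + 0x038D = 0x0D9B9
  0xD9B9 + 0xF5C1 = 0x1CF7A → wrap carry → 0xCF7B
  0xCF7B + 0xC859 = 0x197D4 → wrap carry → 0x97D5
  0x97D5 + 0xEB98 = 0x1836D → wrap carry → 0x836E
One's-complement sum = 0x836E.
Checksum = ~0x836E & 0xFFFF = 0x7C91.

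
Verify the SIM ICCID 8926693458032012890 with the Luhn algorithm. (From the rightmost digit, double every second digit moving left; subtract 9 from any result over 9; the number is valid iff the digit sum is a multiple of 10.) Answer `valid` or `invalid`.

From the right, keep odd positions and double even positions (subtract 9 from any doubled value over 9):
  doubled (positions 2,4,...): 9 4 0 6 7 8 9 3 9 → sum 55
  kept (positions 1,3,...): 0 8 1 2 0 5 3 6 2 8 → sum 35
Total = 90.
90 mod 10 = 0, so the number is valid.

valid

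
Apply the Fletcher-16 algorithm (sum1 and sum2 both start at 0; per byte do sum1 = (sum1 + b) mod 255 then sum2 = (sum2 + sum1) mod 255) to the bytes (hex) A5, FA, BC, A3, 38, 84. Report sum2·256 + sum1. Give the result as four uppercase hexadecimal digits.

9BBD

Running sums (mod 255):
  after byte 0 (A5): sum1=165, sum2=165
  after byte 1 (FA): sum1=160, sum2=70
  after byte 2 (BC): sum1=93, sum2=163
  after byte 3 (A3): sum1=1, sum2=164
  after byte 4 (38): sum1=57, sum2=221
  after byte 5 (84): sum1=189, sum2=155
Checksum = sum2·256 + sum1 = 155·256 + 189 = 39869 = 0x9BBD.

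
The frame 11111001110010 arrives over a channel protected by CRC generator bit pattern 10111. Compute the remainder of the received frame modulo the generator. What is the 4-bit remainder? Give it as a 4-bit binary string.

1110

Modulo-2 division of 11111001110010 by 10111:
  pos 0: 11111 XOR 10111 = 01000
  pos 1: 10000 XOR 10111 = 00111
  pos 3: 11101 XOR 10111 = 01010
  pos 4: 10101 XOR 10111 = 00010
  pos 7: 10100 XOR 10111 = 00011
Remainder = 1110 (nonzero — an error is detected).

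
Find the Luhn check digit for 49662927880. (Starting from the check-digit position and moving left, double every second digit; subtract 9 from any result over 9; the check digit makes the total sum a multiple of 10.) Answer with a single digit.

Partial digits right→left: 0 8 8 7 2 9 2 6 6 9 4
Double every second digit counting from the check-digit position (so the 1st, 3rd, 5th, ... of the partial from the right).
  doubled (with −9 where >9): 0 7 4 4 3 8 → sum 26
  kept as-is: 8 7 9 6 9 → sum 39
Total = 26 + 39 = 65.
Check digit = (10 − (65 mod 10)) mod 10 = 5.

5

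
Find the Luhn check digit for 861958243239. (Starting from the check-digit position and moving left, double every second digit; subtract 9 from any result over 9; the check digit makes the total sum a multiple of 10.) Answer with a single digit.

8

Partial digits right→left: 9 3 2 3 4 2 8 5 9 1 6 8
Double every second digit counting from the check-digit position (so the 1st, 3rd, 5th, ... of the partial from the right).
  doubled (with −9 where >9): 9 4 8 7 9 3 → sum 40
  kept as-is: 3 3 2 5 1 8 → sum 22
Total = 40 + 22 = 62.
Check digit = (10 − (62 mod 10)) mod 10 = 8.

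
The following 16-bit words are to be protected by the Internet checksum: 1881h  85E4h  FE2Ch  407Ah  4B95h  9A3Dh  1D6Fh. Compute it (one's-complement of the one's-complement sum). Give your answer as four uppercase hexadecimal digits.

1FB1

One's-complement addition (fold any carry out of bit 15 back into bit 0):
  0x1881 + 0x85E4 = 0x09E65
  0x9E65 + 0xFE2C = 0x19C91 → wrap carry → 0x9C92
  0x9C92 + 0x407A = 0x0DD0C
  0xDD0C + 0x4B95 = 0x128A1 → wrap carry → 0x28A2
  0x28A2 + 0x9A3D = 0x0C2DF
  0xC2DF + 0x1D6F = 0x0E04E
One's-complement sum = 0xE04E.
Checksum = ~0xE04E & 0xFFFF = 0x1FB1.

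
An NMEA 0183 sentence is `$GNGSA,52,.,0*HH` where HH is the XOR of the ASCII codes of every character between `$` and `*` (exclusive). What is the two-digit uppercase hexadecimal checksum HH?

XOR the ASCII codes of the payload characters:
  'G' = 0x47 → acc = 0x47
  'N' = 0x4E → acc = 0x09
  'G' = 0x47 → acc = 0x4E
  'S' = 0x53 → acc = 0x1D
  'A' = 0x41 → acc = 0x5C
  ',' = 0x2C → acc = 0x70
  '5' = 0x35 → acc = 0x45
  '2' = 0x32 → acc = 0x77
  ',' = 0x2C → acc = 0x5B
  '.' = 0x2E → acc = 0x75
  ',' = 0x2C → acc = 0x59
  '0' = 0x30 → acc = 0x69
Checksum = 0x69.

69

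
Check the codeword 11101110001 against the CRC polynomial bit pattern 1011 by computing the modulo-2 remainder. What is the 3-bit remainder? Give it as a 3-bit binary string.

000

Modulo-2 division of 11101110001 by 1011:
  pos 0: 1110 XOR 1011 = 0101
  pos 1: 1011 XOR 1011 = 0000
  pos 5: 1100 XOR 1011 = 0111
  pos 6: 1110 XOR 1011 = 0101
  pos 7: 1011 XOR 1011 = 0000
Remainder = 000 (zero — the frame passes the CRC check).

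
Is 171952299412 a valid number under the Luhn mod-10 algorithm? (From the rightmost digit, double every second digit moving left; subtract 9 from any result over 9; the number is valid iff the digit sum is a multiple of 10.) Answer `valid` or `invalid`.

From the right, keep odd positions and double even positions (subtract 9 from any doubled value over 9):
  doubled (positions 2,4,...): 2 9 4 1 2 2 → sum 20
  kept (positions 1,3,...): 2 4 9 2 9 7 → sum 33
Total = 53.
53 mod 10 = 3, so the number is invalid.

invalid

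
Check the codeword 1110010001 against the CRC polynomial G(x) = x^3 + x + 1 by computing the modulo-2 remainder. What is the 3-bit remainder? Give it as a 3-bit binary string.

000

Modulo-2 division of 1110010001 by 1011:
  pos 0: 1110 XOR 1011 = 0101
  pos 1: 1010 XOR 1011 = 0001
  pos 4: 1100 XOR 1011 = 0111
  pos 5: 1110 XOR 1011 = 0101
  pos 6: 1011 XOR 1011 = 0000
Remainder = 000 (zero — the frame passes the CRC check).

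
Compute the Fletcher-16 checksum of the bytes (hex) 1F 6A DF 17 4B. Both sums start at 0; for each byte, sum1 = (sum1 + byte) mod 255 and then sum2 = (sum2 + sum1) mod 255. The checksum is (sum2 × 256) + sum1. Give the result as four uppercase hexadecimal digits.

Running sums (mod 255):
  after byte 0 (1F): sum1=31, sum2=31
  after byte 1 (6A): sum1=137, sum2=168
  after byte 2 (DF): sum1=105, sum2=18
  after byte 3 (17): sum1=128, sum2=146
  after byte 4 (4B): sum1=203, sum2=94
Checksum = sum2·256 + sum1 = 94·256 + 203 = 24267 = 0x5ECB.

5ECB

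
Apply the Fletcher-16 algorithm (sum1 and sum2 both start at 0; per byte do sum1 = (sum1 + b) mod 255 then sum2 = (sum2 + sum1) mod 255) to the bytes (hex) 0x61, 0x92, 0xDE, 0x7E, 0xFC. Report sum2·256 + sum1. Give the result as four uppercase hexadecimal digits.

Running sums (mod 255):
  after byte 0 (0x61): sum1=97, sum2=97
  after byte 1 (0x92): sum1=243, sum2=85
  after byte 2 (0xDE): sum1=210, sum2=40
  after byte 3 (0x7E): sum1=81, sum2=121
  after byte 4 (0xFC): sum1=78, sum2=199
Checksum = sum2·256 + sum1 = 199·256 + 78 = 51022 = 0xC74E.

C74E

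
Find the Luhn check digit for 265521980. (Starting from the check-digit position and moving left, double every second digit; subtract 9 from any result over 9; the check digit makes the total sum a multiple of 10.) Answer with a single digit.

Partial digits right→left: 0 8 9 1 2 5 5 6 2
Double every second digit counting from the check-digit position (so the 1st, 3rd, 5th, ... of the partial from the right).
  doubled (with −9 where >9): 0 9 4 1 4 → sum 18
  kept as-is: 8 1 5 6 → sum 20
Total = 18 + 20 = 38.
Check digit = (10 − (38 mod 10)) mod 10 = 2.

2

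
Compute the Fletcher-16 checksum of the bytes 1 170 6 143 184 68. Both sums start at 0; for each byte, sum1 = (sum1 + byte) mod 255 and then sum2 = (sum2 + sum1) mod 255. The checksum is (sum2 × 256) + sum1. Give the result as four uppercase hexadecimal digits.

Running sums (mod 255):
  after byte 0 (1): sum1=1, sum2=1
  after byte 1 (170): sum1=171, sum2=172
  after byte 2 (6): sum1=177, sum2=94
  after byte 3 (143): sum1=65, sum2=159
  after byte 4 (184): sum1=249, sum2=153
  after byte 5 (68): sum1=62, sum2=215
Checksum = sum2·256 + sum1 = 215·256 + 62 = 55102 = 0xD73E.

D73E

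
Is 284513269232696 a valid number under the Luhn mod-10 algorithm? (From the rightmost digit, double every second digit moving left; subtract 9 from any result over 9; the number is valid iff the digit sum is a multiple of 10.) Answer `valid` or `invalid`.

invalid

From the right, keep odd positions and double even positions (subtract 9 from any doubled value over 9):
  doubled (positions 2,4,...): 9 4 4 3 6 1 7 → sum 34
  kept (positions 1,3,...): 6 6 3 9 2 1 4 2 → sum 33
Total = 67.
67 mod 10 = 7, so the number is invalid.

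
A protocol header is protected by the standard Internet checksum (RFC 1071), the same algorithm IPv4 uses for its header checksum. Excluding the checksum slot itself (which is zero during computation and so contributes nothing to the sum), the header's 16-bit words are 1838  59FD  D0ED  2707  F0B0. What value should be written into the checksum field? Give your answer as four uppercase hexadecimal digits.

A524

One's-complement addition (fold any carry out of bit 15 back into bit 0):
  0x1838 + 0x59FD = 0x07235
  0x7235 + 0xD0ED = 0x14322 → wrap carry → 0x4323
  0x4323 + 0x2707 = 0x06A2A
  0x6A2A + 0xF0B0 = 0x15ADA → wrap carry → 0x5ADB
One's-complement sum = 0x5ADB.
Checksum = ~0x5ADB & 0xFFFF = 0xA524.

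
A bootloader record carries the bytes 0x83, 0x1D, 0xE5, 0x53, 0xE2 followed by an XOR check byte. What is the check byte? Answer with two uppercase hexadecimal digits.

XOR the bytes together:
  start with 0x83
  0x83 ⊕ 0x1D = 0x9E
  0x9E ⊕ 0xE5 = 0x7B
  0x7B ⊕ 0x53 = 0x28
  0x28 ⊕ 0xE2 = 0xCA

CA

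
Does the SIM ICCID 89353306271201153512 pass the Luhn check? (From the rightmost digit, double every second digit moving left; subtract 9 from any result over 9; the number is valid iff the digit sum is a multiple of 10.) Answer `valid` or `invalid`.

From the right, keep odd positions and double even positions (subtract 9 from any doubled value over 9):
  doubled (positions 2,4,...): 2 6 2 0 2 4 0 6 6 7 → sum 35
  kept (positions 1,3,...): 2 5 5 1 2 7 6 3 5 9 → sum 45
Total = 80.
80 mod 10 = 0, so the number is valid.

valid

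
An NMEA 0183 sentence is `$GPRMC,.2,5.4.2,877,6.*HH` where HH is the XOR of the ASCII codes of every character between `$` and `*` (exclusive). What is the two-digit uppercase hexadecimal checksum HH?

XOR the ASCII codes of the payload characters:
  'G' = 0x47 → acc = 0x47
  'P' = 0x50 → acc = 0x17
  'R' = 0x52 → acc = 0x45
  'M' = 0x4D → acc = 0x08
  'C' = 0x43 → acc = 0x4B
  ',' = 0x2C → acc = 0x67
  '.' = 0x2E → acc = 0x49
  '2' = 0x32 → acc = 0x7B
  ',' = 0x2C → acc = 0x57
  '5' = 0x35 → acc = 0x62
  '.' = 0x2E → acc = 0x4C
  '4' = 0x34 → acc = 0x78
  '.' = 0x2E → acc = 0x56
  '2' = 0x32 → acc = 0x64
  ',' = 0x2C → acc = 0x48
  '8' = 0x38 → acc = 0x70
  '7' = 0x37 → acc = 0x47
  '7' = 0x37 → acc = 0x70
  ',' = 0x2C → acc = 0x5C
  '6' = 0x36 → acc = 0x6A
  '.' = 0x2E → acc = 0x44
Checksum = 0x44.

44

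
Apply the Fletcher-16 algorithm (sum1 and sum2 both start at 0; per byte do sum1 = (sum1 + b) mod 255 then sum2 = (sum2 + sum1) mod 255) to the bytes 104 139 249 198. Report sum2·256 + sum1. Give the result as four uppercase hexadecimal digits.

FEB4

Running sums (mod 255):
  after byte 0 (104): sum1=104, sum2=104
  after byte 1 (139): sum1=243, sum2=92
  after byte 2 (249): sum1=237, sum2=74
  after byte 3 (198): sum1=180, sum2=254
Checksum = sum2·256 + sum1 = 254·256 + 180 = 65204 = 0xFEB4.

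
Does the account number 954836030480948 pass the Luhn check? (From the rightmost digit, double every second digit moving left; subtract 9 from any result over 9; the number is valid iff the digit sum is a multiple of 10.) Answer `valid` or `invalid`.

From the right, keep odd positions and double even positions (subtract 9 from any doubled value over 9):
  doubled (positions 2,4,...): 8 0 8 6 3 7 1 → sum 33
  kept (positions 1,3,...): 8 9 8 0 0 3 4 9 → sum 41
Total = 74.
74 mod 10 = 4, so the number is invalid.

invalid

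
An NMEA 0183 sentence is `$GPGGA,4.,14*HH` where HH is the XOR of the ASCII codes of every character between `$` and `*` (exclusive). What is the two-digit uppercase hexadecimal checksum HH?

XOR the ASCII codes of the payload characters:
  'G' = 0x47 → acc = 0x47
  'P' = 0x50 → acc = 0x17
  'G' = 0x47 → acc = 0x50
  'G' = 0x47 → acc = 0x17
  'A' = 0x41 → acc = 0x56
  ',' = 0x2C → acc = 0x7A
  '4' = 0x34 → acc = 0x4E
  '.' = 0x2E → acc = 0x60
  ',' = 0x2C → acc = 0x4C
  '1' = 0x31 → acc = 0x7D
  '4' = 0x34 → acc = 0x49
Checksum = 0x49.

49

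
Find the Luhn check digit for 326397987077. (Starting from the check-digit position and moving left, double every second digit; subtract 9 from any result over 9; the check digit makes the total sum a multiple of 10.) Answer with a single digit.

Partial digits right→left: 7 7 0 7 8 9 7 9 3 6 2 3
Double every second digit counting from the check-digit position (so the 1st, 3rd, 5th, ... of the partial from the right).
  doubled (with −9 where >9): 5 0 7 5 6 4 → sum 27
  kept as-is: 7 7 9 9 6 3 → sum 41
Total = 27 + 41 = 68.
Check digit = (10 − (68 mod 10)) mod 10 = 2.

2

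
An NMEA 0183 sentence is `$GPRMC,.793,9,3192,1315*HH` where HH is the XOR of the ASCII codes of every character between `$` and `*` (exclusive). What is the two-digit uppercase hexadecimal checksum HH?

6E

XOR the ASCII codes of the payload characters:
  'G' = 0x47 → acc = 0x47
  'P' = 0x50 → acc = 0x17
  'R' = 0x52 → acc = 0x45
  'M' = 0x4D → acc = 0x08
  'C' = 0x43 → acc = 0x4B
  ',' = 0x2C → acc = 0x67
  '.' = 0x2E → acc = 0x49
  '7' = 0x37 → acc = 0x7E
  '9' = 0x39 → acc = 0x47
  '3' = 0x33 → acc = 0x74
  ',' = 0x2C → acc = 0x58
  '9' = 0x39 → acc = 0x61
  ',' = 0x2C → acc = 0x4D
  '3' = 0x33 → acc = 0x7E
  '1' = 0x31 → acc = 0x4F
  '9' = 0x39 → acc = 0x76
  '2' = 0x32 → acc = 0x44
  ',' = 0x2C → acc = 0x68
  '1' = 0x31 → acc = 0x59
  '3' = 0x33 → acc = 0x6A
  '1' = 0x31 → acc = 0x5B
  '5' = 0x35 → acc = 0x6E
Checksum = 0x6E.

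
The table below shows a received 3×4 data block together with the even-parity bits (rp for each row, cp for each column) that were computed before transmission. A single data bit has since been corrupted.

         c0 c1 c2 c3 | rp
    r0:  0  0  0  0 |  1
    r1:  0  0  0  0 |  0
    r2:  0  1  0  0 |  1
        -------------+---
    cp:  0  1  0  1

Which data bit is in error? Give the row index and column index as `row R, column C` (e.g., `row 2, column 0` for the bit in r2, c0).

row 0, column 3

Recompute each row's even parity and compare to rp:
  r0: data parity 0, sent rp 1 → mismatch
  r1: data parity 0, sent rp 0 → ok
  r2: data parity 1, sent rp 1 → ok
Recompute each column's even parity and compare to cp:
  c0: data parity 0, sent cp 0 → ok
  c1: data parity 1, sent cp 1 → ok
  c2: data parity 0, sent cp 0 → ok
  c3: data parity 0, sent cp 1 → mismatch
Exactly one row (r0) and one column (c3) fail → the flipped bit is at their intersection.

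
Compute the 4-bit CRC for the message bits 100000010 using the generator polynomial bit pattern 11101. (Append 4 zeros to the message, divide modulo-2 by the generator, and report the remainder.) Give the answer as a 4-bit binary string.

0000

Append 4 zeros: 1000000100000. Divide by 11101 (XOR where the leading bit is 1):
  pos 0: 10000 XOR 11101 = 01101
  pos 1: 11010 XOR 11101 = 00111
  pos 3: 11101 XOR 11101 = 00000
Remainder (last 4 bits) = 0000. This is the CRC / FCS.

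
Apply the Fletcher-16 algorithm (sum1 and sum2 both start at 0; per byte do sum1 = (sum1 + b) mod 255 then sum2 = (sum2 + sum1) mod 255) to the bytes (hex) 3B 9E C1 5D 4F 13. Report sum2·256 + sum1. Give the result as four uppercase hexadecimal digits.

Running sums (mod 255):
  after byte 0 (3B): sum1=59, sum2=59
  after byte 1 (9E): sum1=217, sum2=21
  after byte 2 (C1): sum1=155, sum2=176
  after byte 3 (5D): sum1=248, sum2=169
  after byte 4 (4F): sum1=72, sum2=241
  after byte 5 (13): sum1=91, sum2=77
Checksum = sum2·256 + sum1 = 77·256 + 91 = 19803 = 0x4D5B.

4D5B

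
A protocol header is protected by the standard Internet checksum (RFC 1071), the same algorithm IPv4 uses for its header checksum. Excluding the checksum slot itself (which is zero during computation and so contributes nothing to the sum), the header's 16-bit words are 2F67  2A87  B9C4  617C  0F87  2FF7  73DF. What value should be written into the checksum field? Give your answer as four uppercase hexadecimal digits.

One's-complement addition (fold any carry out of bit 15 back into bit 0):
  0x2F67 + 0x2A87 = 0x059EE
  0x59EE + 0xB9C4 = 0x113B2 → wrap carry → 0x13B3
  0x13B3 + 0x617C = 0x0752F
  0x752F + 0x0F87 = 0x084B6
  0x84B6 + 0x2FF7 = 0x0B4AD
  0xB4AD + 0x73DF = 0x1288C → wrap carry → 0x288D
One's-complement sum = 0x288D.
Checksum = ~0x288D & 0xFFFF = 0xD772.

D772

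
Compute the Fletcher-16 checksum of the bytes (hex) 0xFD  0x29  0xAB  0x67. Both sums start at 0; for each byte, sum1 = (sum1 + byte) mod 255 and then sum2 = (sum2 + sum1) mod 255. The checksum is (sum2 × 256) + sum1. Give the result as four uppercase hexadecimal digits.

323A

Running sums (mod 255):
  after byte 0 (0xFD): sum1=253, sum2=253
  after byte 1 (0x29): sum1=39, sum2=37
  after byte 2 (0xAB): sum1=210, sum2=247
  after byte 3 (0x67): sum1=58, sum2=50
Checksum = sum2·256 + sum1 = 50·256 + 58 = 12858 = 0x323A.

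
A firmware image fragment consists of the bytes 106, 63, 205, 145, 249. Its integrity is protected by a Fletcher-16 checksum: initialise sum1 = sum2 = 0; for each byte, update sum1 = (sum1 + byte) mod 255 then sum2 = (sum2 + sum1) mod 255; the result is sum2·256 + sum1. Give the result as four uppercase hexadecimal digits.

9703

Running sums (mod 255):
  after byte 0 (106): sum1=106, sum2=106
  after byte 1 (63): sum1=169, sum2=20
  after byte 2 (205): sum1=119, sum2=139
  after byte 3 (145): sum1=9, sum2=148
  after byte 4 (249): sum1=3, sum2=151
Checksum = sum2·256 + sum1 = 151·256 + 3 = 38659 = 0x9703.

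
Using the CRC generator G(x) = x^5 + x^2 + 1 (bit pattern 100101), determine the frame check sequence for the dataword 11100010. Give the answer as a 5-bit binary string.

Append 5 zeros: 1110001000000. Divide by 100101 (XOR where the leading bit is 1):
  pos 0: 111000 XOR 100101 = 011101
  pos 1: 111011 XOR 100101 = 011110
  pos 2: 111100 XOR 100101 = 011001
  pos 3: 110010 XOR 100101 = 010111
  pos 4: 101110 XOR 100101 = 001011
  pos 6: 101100 XOR 100101 = 001001
Remainder (last 5 bits) = 10010. This is the CRC / FCS.

10010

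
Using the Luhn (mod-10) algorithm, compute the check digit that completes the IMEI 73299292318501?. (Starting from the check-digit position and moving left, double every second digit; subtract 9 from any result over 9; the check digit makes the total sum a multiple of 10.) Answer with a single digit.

Partial digits right→left: 1 0 5 8 1 3 2 9 2 9 9 2 3 7
Double every second digit counting from the check-digit position (so the 1st, 3rd, 5th, ... of the partial from the right).
  doubled (with −9 where >9): 2 1 2 4 4 9 6 → sum 28
  kept as-is: 0 8 3 9 9 2 7 → sum 38
Total = 28 + 38 = 66.
Check digit = (10 − (66 mod 10)) mod 10 = 4.

4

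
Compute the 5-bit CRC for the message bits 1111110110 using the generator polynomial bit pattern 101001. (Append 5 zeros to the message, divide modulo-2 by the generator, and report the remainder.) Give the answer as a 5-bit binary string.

Append 5 zeros: 111111011000000. Divide by 101001 (XOR where the leading bit is 1):
  pos 0: 111111 XOR 101001 = 010110
  pos 1: 101100 XOR 101001 = 000101
  pos 4: 101110 XOR 101001 = 000111
  pos 7: 111000 XOR 101001 = 010001
  pos 8: 100010 XOR 101001 = 001011
Remainder (last 5 bits) = 10110. This is the CRC / FCS.

10110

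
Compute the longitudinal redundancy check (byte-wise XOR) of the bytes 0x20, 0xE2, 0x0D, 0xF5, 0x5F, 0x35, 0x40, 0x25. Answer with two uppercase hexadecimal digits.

35

XOR the bytes together:
  start with 0x20
  0x20 ⊕ 0xE2 = 0xC2
  0xC2 ⊕ 0x0D = 0xCF
  0xCF ⊕ 0xF5 = 0x3A
  0x3A ⊕ 0x5F = 0x65
  0x65 ⊕ 0x35 = 0x50
  0x50 ⊕ 0x40 = 0x10
  0x10 ⊕ 0x25 = 0x35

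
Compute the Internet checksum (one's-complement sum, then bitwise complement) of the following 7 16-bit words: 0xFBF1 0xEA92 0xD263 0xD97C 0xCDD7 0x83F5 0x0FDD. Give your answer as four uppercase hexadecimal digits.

One's-complement addition (fold any carry out of bit 15 back into bit 0):
  0xFBF1 + 0xEA92 = 0x1E683 → wrap carry → 0xE684
  0xE684 + 0xD263 = 0x1B8E7 → wrap carry → 0xB8E8
  0xB8E8 + 0xD97C = 0x19264 → wrap carry → 0x9265
  0x9265 + 0xCDD7 = 0x1603C → wrap carry → 0x603D
  0x603D + 0x83F5 = 0x0E432
  0xE432 + 0x0FDD = 0x0F40F
One's-complement sum = 0xF40F.
Checksum = ~0xF40F & 0xFFFF = 0x0BF0.

0BF0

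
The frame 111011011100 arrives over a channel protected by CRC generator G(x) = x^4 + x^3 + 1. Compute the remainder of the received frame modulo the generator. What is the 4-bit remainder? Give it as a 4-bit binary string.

1111

Modulo-2 division of 111011011100 by 11001:
  pos 0: 11101 XOR 11001 = 00100
  pos 2: 10010 XOR 11001 = 01011
  pos 3: 10111 XOR 11001 = 01110
  pos 4: 11101 XOR 11001 = 00100
  pos 6: 10010 XOR 11001 = 01011
  pos 7: 10110 XOR 11001 = 01111
Remainder = 1111 (nonzero — an error is detected).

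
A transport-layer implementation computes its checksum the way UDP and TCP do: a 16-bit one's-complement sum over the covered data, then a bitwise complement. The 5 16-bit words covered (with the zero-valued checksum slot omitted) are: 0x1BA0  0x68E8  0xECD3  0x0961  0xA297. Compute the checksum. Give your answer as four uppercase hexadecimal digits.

E2AA

One's-complement addition (fold any carry out of bit 15 back into bit 0):
  0x1BA0 + 0x68E8 = 0x08488
  0x8488 + 0xECD3 = 0x1715B → wrap carry → 0x715C
  0x715C + 0x0961 = 0x07ABD
  0x7ABD + 0xA297 = 0x11D54 → wrap carry → 0x1D55
One's-complement sum = 0x1D55.
Checksum = ~0x1D55 & 0xFFFF = 0xE2AA.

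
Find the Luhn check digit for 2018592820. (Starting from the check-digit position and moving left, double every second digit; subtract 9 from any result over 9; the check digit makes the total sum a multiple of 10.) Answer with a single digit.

Partial digits right→left: 0 2 8 2 9 5 8 1 0 2
Double every second digit counting from the check-digit position (so the 1st, 3rd, 5th, ... of the partial from the right).
  doubled (with −9 where >9): 0 7 9 7 0 → sum 23
  kept as-is: 2 2 5 1 2 → sum 12
Total = 23 + 12 = 35.
Check digit = (10 − (35 mod 10)) mod 10 = 5.

5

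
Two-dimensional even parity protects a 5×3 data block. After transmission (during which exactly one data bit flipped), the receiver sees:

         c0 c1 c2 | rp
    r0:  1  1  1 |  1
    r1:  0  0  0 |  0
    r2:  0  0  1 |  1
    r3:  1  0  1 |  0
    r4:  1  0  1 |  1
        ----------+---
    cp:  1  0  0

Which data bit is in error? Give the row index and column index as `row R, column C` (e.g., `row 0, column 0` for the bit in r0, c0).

Recompute each row's even parity and compare to rp:
  r0: data parity 1, sent rp 1 → ok
  r1: data parity 0, sent rp 0 → ok
  r2: data parity 1, sent rp 1 → ok
  r3: data parity 0, sent rp 0 → ok
  r4: data parity 0, sent rp 1 → mismatch
Recompute each column's even parity and compare to cp:
  c0: data parity 1, sent cp 1 → ok
  c1: data parity 1, sent cp 0 → mismatch
  c2: data parity 0, sent cp 0 → ok
Exactly one row (r4) and one column (c1) fail → the flipped bit is at their intersection.

row 4, column 1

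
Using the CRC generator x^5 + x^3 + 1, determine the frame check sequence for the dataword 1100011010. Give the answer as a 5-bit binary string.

00011

Append 5 zeros: 110001101000000. Divide by 101001 (XOR where the leading bit is 1):
  pos 0: 110001 XOR 101001 = 011000
  pos 1: 110001 XOR 101001 = 011000
  pos 2: 110000 XOR 101001 = 011001
  pos 3: 110011 XOR 101001 = 011010
  pos 4: 110100 XOR 101001 = 011101
  pos 5: 111010 XOR 101001 = 010011
  pos 6: 100110 XOR 101001 = 001111
  pos 8: 111100 XOR 101001 = 010101
  pos 9: 101010 XOR 101001 = 000011
Remainder (last 5 bits) = 00011. This is the CRC / FCS.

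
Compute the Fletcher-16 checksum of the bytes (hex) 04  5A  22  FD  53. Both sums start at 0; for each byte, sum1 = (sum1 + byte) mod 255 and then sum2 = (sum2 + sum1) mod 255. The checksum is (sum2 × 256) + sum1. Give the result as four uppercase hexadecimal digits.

33D1

Running sums (mod 255):
  after byte 0 (04): sum1=4, sum2=4
  after byte 1 (5A): sum1=94, sum2=98
  after byte 2 (22): sum1=128, sum2=226
  after byte 3 (FD): sum1=126, sum2=97
  after byte 4 (53): sum1=209, sum2=51
Checksum = sum2·256 + sum1 = 51·256 + 209 = 13265 = 0x33D1.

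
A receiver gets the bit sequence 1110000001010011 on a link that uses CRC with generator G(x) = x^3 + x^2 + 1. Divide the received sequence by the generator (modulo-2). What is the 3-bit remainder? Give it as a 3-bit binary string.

Modulo-2 division of 1110000001010011 by 1101:
  pos 0: 1110 XOR 1101 = 0011
  pos 2: 1100 XOR 1101 = 0001
  pos 5: 1000 XOR 1101 = 0101
  pos 6: 1011 XOR 1101 = 0110
  pos 7: 1100 XOR 1101 = 0001
  pos 10: 1100 XOR 1101 = 0001
Remainder = 111 (nonzero — an error is detected).

111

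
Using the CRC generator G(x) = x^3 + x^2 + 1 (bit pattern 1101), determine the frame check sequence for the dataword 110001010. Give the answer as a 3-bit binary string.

Append 3 zeros: 110001010000. Divide by 1101 (XOR where the leading bit is 1):
  pos 0: 1100 XOR 1101 = 0001
  pos 3: 1010 XOR 1101 = 0111
  pos 4: 1111 XOR 1101 = 0010
  pos 6: 1000 XOR 1101 = 0101
  pos 7: 1010 XOR 1101 = 0111
  pos 8: 1110 XOR 1101 = 0011
Remainder (last 3 bits) = 011. This is the CRC / FCS.

011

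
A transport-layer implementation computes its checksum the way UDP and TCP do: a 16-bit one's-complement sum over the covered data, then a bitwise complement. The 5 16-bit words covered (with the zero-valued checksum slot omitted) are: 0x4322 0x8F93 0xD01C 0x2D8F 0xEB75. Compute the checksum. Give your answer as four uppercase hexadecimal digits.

4428

One's-complement addition (fold any carry out of bit 15 back into bit 0):
  0x4322 + 0x8F93 = 0x0D2B5
  0xD2B5 + 0xD01C = 0x1A2D1 → wrap carry → 0xA2D2
  0xA2D2 + 0x2D8F = 0x0D061
  0xD061 + 0xEB75 = 0x1BBD6 → wrap carry → 0xBBD7
One's-complement sum = 0xBBD7.
Checksum = ~0xBBD7 & 0xFFFF = 0x4428.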